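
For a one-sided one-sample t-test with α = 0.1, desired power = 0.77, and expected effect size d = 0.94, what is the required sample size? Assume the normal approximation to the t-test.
n = 5

Sample size formula (one-sample t-test, normal approximation):
n = ((z_α + z_β) / d)²

z_α = 1.282 (for α = 0.1, one-sided)
z_β = 0.739 (for power = 0.77)
d = 0.94

n = ((1.282 + 0.739) / 0.94)²
n = (2.150)²
n ≈ 4.62
Round up to the next whole number: n = 5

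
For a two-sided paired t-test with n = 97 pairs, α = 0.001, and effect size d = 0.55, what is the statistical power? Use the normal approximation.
Power ≈ 0.98

Power calculation (paired t-test, normal approximation):
z_β = d · √n - z_{α/2}
z_β = 0.55 · √97 - 3.291
z_β = 0.55 · 9.849 - 3.291
z_β = 2.126

Power = Φ(z_β) = Φ(2.126) ≈ 0.983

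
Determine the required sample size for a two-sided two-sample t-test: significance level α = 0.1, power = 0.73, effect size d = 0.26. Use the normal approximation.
n = 151 per group

Sample size formula (two-sample t-test, normal approximation):
n = 2 · ((z_{α/2} + z_β) / d)²

z_{α/2} = 1.645 (for α = 0.1, two-sided)
z_β = 0.613 (for power = 0.73)
d = 0.26

n = 2 · ((1.645 + 0.613) / 0.26)²
n = 2 · (8.685)²
n ≈ 150.86
Round up to the next whole number: n = 151 per group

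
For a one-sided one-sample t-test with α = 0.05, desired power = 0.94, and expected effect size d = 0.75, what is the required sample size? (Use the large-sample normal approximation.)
n = 19

Sample size formula (one-sample t-test, normal approximation):
n = ((z_α + z_β) / d)²

z_α = 1.645 (for α = 0.05, one-sided)
z_β = 1.555 (for power = 0.94)
d = 0.75

n = ((1.645 + 1.555) / 0.75)²
n = (4.267)²
n ≈ 18.21
Round up to the next whole number: n = 19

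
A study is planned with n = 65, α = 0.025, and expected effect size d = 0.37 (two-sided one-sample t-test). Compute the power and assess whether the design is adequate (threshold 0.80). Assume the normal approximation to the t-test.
Power ≈ 0.77; the study is underpowered (power < 0.80)

Power calculation (one-sample t-test, normal approximation):
z_β = d · √n - z_{α/2}
z_β = 0.37 · √65 - 2.241
z_β = 0.37 · 8.062 - 2.241
z_β = 0.742

Power = Φ(z_β) = Φ(0.742) ≈ 0.771

Effect size d = 0.37 is small by Cohen's convention (0.2/0.5/0.8).

Threshold: power ≥ 0.80 is conventionally adequate.
Power ≈ 0.77 → the study is underpowered (power < 0.80).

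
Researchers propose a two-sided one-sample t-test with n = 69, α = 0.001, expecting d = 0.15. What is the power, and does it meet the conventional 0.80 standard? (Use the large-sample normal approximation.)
Power ≈ 0.02; the study is underpowered (power < 0.80)

Power calculation (one-sample t-test, normal approximation):
z_β = d · √n - z_{α/2}
z_β = 0.15 · √69 - 3.291
z_β = 0.15 · 8.307 - 3.291
z_β = -2.045

Power = Φ(z_β) = Φ(-2.045) ≈ 0.020

Effect size d = 0.15 is very small by Cohen's convention (0.2/0.5/0.8).

Threshold: power ≥ 0.80 is conventionally adequate.
Power ≈ 0.02 → the study is underpowered (power < 0.80).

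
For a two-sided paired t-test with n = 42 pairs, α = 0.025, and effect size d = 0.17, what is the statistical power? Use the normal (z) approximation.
Power ≈ 0.13

Power calculation (paired t-test, normal approximation):
z_β = d · √n - z_{α/2}
z_β = 0.17 · √42 - 2.241
z_β = 0.17 · 6.481 - 2.241
z_β = -1.140

Power = Φ(z_β) = Φ(-1.140) ≈ 0.127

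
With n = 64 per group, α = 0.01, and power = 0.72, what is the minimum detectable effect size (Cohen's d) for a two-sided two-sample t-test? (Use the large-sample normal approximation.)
d ≈ 0.56

Minimum detectable effect (two-sample t-test, normal approximation):
d = (z_{α/2} + z_β) / √(n/2)
d = (2.576 + 0.583) / √(64/2)
d = 3.159 / 5.657
d ≈ 0.56

By Cohen's convention (0.2 small / 0.5 medium / 0.8 large): medium effect.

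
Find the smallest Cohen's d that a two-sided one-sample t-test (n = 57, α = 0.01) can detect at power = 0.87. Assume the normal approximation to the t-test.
d ≈ 0.49

Minimum detectable effect (one-sample t-test, normal approximation):
d = (z_{α/2} + z_β) / √n
d = (2.576 + 1.126) / √57
d = 3.702 / 7.550
d ≈ 0.49

By Cohen's convention (0.2 small / 0.5 medium / 0.8 large): small effect.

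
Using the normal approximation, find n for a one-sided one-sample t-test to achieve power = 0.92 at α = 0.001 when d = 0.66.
n = 47

Sample size formula (one-sample t-test, normal approximation):
n = ((z_α + z_β) / d)²

z_α = 3.090 (for α = 0.001, one-sided)
z_β = 1.405 (for power = 0.92)
d = 0.66

n = ((3.090 + 1.405) / 0.66)²
n = (6.811)²
n ≈ 46.39
Round up to the next whole number: n = 47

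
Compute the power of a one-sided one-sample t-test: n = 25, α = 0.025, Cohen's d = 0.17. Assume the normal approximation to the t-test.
Power ≈ 0.13

Power calculation (one-sample t-test, normal approximation):
z_β = d · √n - z_α
z_β = 0.17 · √25 - 1.960
z_β = 0.17 · 5.000 - 1.960
z_β = -1.110

Power = Φ(z_β) = Φ(-1.110) ≈ 0.134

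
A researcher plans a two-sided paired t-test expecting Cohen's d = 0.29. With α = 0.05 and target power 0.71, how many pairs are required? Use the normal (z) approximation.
n = 76 pairs

Sample size formula (paired t-test, normal approximation):
n = ((z_{α/2} + z_β) / d)²

z_{α/2} = 1.960 (for α = 0.05, two-sided)
z_β = 0.553 (for power = 0.71)
d = 0.29

n = ((1.960 + 0.553) / 0.29)²
n = (8.666)²
n ≈ 75.10
Round up to the next whole number: n = 76 pairs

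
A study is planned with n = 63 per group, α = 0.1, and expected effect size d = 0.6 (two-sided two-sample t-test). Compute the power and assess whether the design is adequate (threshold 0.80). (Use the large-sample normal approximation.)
Power ≈ 0.96; the study is adequately powered (power ≥ 0.80)

Power calculation (two-sample t-test, normal approximation):
z_β = d · √(n/2) - z_{α/2}
z_β = 0.6 · √(63/2) - 1.645
z_β = 0.6 · 5.612 - 1.645
z_β = 1.723

Power = Φ(z_β) = Φ(1.723) ≈ 0.958

Effect size d = 0.6 is medium by Cohen's convention (0.2/0.5/0.8).

Threshold: power ≥ 0.80 is conventionally adequate.
Power ≈ 0.96 → the study is adequately powered (power ≥ 0.80).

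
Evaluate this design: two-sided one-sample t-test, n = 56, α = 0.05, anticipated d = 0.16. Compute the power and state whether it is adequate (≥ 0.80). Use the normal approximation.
Power ≈ 0.22; the study is underpowered (power < 0.80)

Power calculation (one-sample t-test, normal approximation):
z_β = d · √n - z_{α/2}
z_β = 0.16 · √56 - 1.960
z_β = 0.16 · 7.483 - 1.960
z_β = -0.763

Power = Φ(z_β) = Φ(-0.763) ≈ 0.223

Effect size d = 0.16 is very small by Cohen's convention (0.2/0.5/0.8).

Threshold: power ≥ 0.80 is conventionally adequate.
Power ≈ 0.22 → the study is underpowered (power < 0.80).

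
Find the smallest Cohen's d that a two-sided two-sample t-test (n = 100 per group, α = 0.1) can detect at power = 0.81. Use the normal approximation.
d ≈ 0.36

Minimum detectable effect (two-sample t-test, normal approximation):
d = (z_{α/2} + z_β) / √(n/2)
d = (1.645 + 0.878) / √(100/2)
d = 2.523 / 7.071
d ≈ 0.36

By Cohen's convention (0.2 small / 0.5 medium / 0.8 large): small effect.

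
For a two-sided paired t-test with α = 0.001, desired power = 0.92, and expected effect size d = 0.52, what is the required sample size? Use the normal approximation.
n = 82 pairs

Sample size formula (paired t-test, normal approximation):
n = ((z_{α/2} + z_β) / d)²

z_{α/2} = 3.291 (for α = 0.001, two-sided)
z_β = 1.405 (for power = 0.92)
d = 0.52

n = ((3.291 + 1.405) / 0.52)²
n = (9.031)²
n ≈ 81.56
Round up to the next whole number: n = 82 pairs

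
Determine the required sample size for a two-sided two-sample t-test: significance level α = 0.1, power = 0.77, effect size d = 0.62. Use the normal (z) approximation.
n = 30 per group

Sample size formula (two-sample t-test, normal approximation):
n = 2 · ((z_{α/2} + z_β) / d)²

z_{α/2} = 1.645 (for α = 0.1, two-sided)
z_β = 0.739 (for power = 0.77)
d = 0.62

n = 2 · ((1.645 + 0.739) / 0.62)²
n = 2 · (3.845)²
n ≈ 29.57
Round up to the next whole number: n = 30 per group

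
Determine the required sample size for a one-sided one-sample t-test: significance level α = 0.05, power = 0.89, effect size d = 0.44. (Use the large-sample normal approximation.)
n = 43

Sample size formula (one-sample t-test, normal approximation):
n = ((z_α + z_β) / d)²

z_α = 1.645 (for α = 0.05, one-sided)
z_β = 1.227 (for power = 0.89)
d = 0.44

n = ((1.645 + 1.227) / 0.44)²
n = (6.527)²
n ≈ 42.60
Round up to the next whole number: n = 43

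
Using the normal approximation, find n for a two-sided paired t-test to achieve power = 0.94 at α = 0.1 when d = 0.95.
n = 12 pairs

Sample size formula (paired t-test, normal approximation):
n = ((z_{α/2} + z_β) / d)²

z_{α/2} = 1.645 (for α = 0.1, two-sided)
z_β = 1.555 (for power = 0.94)
d = 0.95

n = ((1.645 + 1.555) / 0.95)²
n = (3.368)²
n ≈ 11.34
Round up to the next whole number: n = 12 pairs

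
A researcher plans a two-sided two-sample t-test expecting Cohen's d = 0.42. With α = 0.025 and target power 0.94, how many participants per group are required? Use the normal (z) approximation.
n = 164 per group

Sample size formula (two-sample t-test, normal approximation):
n = 2 · ((z_{α/2} + z_β) / d)²

z_{α/2} = 2.241 (for α = 0.025, two-sided)
z_β = 1.555 (for power = 0.94)
d = 0.42

n = 2 · ((2.241 + 1.555) / 0.42)²
n = 2 · (9.038)²
n ≈ 163.37
Round up to the next whole number: n = 164 per group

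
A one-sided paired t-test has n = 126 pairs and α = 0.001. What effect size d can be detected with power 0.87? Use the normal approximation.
d ≈ 0.38

Minimum detectable effect (paired t-test, normal approximation):
d = (z_α + z_β) / √n
d = (3.090 + 1.126) / √126
d = 4.217 / 11.225
d ≈ 0.38

By Cohen's convention (0.2 small / 0.5 medium / 0.8 large): small effect.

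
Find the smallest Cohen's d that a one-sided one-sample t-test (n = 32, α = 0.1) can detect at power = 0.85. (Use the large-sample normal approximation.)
d ≈ 0.41

Minimum detectable effect (one-sample t-test, normal approximation):
d = (z_α + z_β) / √n
d = (1.282 + 1.036) / √32
d = 2.318 / 5.657
d ≈ 0.41

By Cohen's convention (0.2 small / 0.5 medium / 0.8 large): small effect.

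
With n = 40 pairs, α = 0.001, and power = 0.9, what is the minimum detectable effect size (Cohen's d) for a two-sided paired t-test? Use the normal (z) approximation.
d ≈ 0.72

Minimum detectable effect (paired t-test, normal approximation):
d = (z_{α/2} + z_β) / √n
d = (3.291 + 1.282) / √40
d = 4.572 / 6.325
d ≈ 0.72

By Cohen's convention (0.2 small / 0.5 medium / 0.8 large): medium effect.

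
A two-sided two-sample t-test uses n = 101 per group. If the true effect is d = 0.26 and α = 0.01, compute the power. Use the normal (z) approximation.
Power ≈ 0.23

Power calculation (two-sample t-test, normal approximation):
z_β = d · √(n/2) - z_{α/2}
z_β = 0.26 · √(101/2) - 2.576
z_β = 0.26 · 7.106 - 2.576
z_β = -0.728

Power = Φ(z_β) = Φ(-0.728) ≈ 0.233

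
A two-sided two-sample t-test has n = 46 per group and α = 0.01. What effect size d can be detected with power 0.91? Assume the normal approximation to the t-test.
d ≈ 0.82

Minimum detectable effect (two-sample t-test, normal approximation):
d = (z_{α/2} + z_β) / √(n/2)
d = (2.576 + 1.341) / √(46/2)
d = 3.917 / 4.796
d ≈ 0.82

By Cohen's convention (0.2 small / 0.5 medium / 0.8 large): large effect.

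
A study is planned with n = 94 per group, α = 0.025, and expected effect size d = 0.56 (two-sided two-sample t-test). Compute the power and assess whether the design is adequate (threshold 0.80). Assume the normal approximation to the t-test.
Power ≈ 0.94; the study is adequately powered (power ≥ 0.80)

Power calculation (two-sample t-test, normal approximation):
z_β = d · √(n/2) - z_{α/2}
z_β = 0.56 · √(94/2) - 2.241
z_β = 0.56 · 6.856 - 2.241
z_β = 1.598

Power = Φ(z_β) = Φ(1.598) ≈ 0.945

Effect size d = 0.56 is medium by Cohen's convention (0.2/0.5/0.8).

Threshold: power ≥ 0.80 is conventionally adequate.
Power ≈ 0.94 → the study is adequately powered (power ≥ 0.80).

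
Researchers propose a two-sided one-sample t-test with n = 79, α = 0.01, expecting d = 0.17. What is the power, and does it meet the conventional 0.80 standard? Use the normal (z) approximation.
Power ≈ 0.14; the study is underpowered (power < 0.80)

Power calculation (one-sample t-test, normal approximation):
z_β = d · √n - z_{α/2}
z_β = 0.17 · √79 - 2.576
z_β = 0.17 · 8.888 - 2.576
z_β = -1.065

Power = Φ(z_β) = Φ(-1.065) ≈ 0.143

Effect size d = 0.17 is very small by Cohen's convention (0.2/0.5/0.8).

Threshold: power ≥ 0.80 is conventionally adequate.
Power ≈ 0.14 → the study is underpowered (power < 0.80).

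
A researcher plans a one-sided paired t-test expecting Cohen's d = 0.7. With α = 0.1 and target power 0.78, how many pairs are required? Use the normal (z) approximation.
n = 9 pairs

Sample size formula (paired t-test, normal approximation):
n = ((z_α + z_β) / d)²

z_α = 1.282 (for α = 0.1, one-sided)
z_β = 0.772 (for power = 0.78)
d = 0.7

n = ((1.282 + 0.772) / 0.7)²
n = (2.934)²
n ≈ 8.61
Round up to the next whole number: n = 9 pairs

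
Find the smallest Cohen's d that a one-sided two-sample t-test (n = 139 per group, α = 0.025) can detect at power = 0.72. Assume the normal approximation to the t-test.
d ≈ 0.31

Minimum detectable effect (two-sample t-test, normal approximation):
d = (z_α + z_β) / √(n/2)
d = (1.960 + 0.583) / √(139/2)
d = 2.543 / 8.337
d ≈ 0.31

By Cohen's convention (0.2 small / 0.5 medium / 0.8 large): small effect.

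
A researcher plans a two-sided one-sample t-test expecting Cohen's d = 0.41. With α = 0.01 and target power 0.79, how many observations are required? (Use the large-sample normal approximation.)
n = 69

Sample size formula (one-sample t-test, normal approximation):
n = ((z_{α/2} + z_β) / d)²

z_{α/2} = 2.576 (for α = 0.01, two-sided)
z_β = 0.806 (for power = 0.79)
d = 0.41

n = ((2.576 + 0.806) / 0.41)²
n = (8.249)²
n ≈ 68.05
Round up to the next whole number: n = 69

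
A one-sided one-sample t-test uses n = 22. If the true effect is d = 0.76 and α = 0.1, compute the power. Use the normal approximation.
Power ≈ 0.99

Power calculation (one-sample t-test, normal approximation):
z_β = d · √n - z_α
z_β = 0.76 · √22 - 1.282
z_β = 0.76 · 4.690 - 1.282
z_β = 2.283

Power = Φ(z_β) = Φ(2.283) ≈ 0.989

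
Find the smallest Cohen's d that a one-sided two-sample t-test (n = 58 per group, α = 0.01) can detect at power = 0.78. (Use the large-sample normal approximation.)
d ≈ 0.58

Minimum detectable effect (two-sample t-test, normal approximation):
d = (z_α + z_β) / √(n/2)
d = (2.326 + 0.772) / √(58/2)
d = 3.099 / 5.385
d ≈ 0.58

By Cohen's convention (0.2 small / 0.5 medium / 0.8 large): medium effect.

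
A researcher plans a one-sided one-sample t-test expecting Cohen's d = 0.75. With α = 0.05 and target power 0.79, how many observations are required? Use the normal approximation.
n = 11

Sample size formula (one-sample t-test, normal approximation):
n = ((z_α + z_β) / d)²

z_α = 1.645 (for α = 0.05, one-sided)
z_β = 0.806 (for power = 0.79)
d = 0.75

n = ((1.645 + 0.806) / 0.75)²
n = (3.268)²
n ≈ 10.68
Round up to the next whole number: n = 11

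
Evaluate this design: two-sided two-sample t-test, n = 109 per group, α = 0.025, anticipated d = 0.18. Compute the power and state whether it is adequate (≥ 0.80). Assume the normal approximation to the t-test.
Power ≈ 0.18; the study is underpowered (power < 0.80)

Power calculation (two-sample t-test, normal approximation):
z_β = d · √(n/2) - z_{α/2}
z_β = 0.18 · √(109/2) - 2.241
z_β = 0.18 · 7.382 - 2.241
z_β = -0.913

Power = Φ(z_β) = Φ(-0.913) ≈ 0.181

Effect size d = 0.18 is very small by Cohen's convention (0.2/0.5/0.8).

Threshold: power ≥ 0.80 is conventionally adequate.
Power ≈ 0.18 → the study is underpowered (power < 0.80).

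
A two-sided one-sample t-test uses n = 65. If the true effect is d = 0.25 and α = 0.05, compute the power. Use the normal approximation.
Power ≈ 0.52

Power calculation (one-sample t-test, normal approximation):
z_β = d · √n - z_{α/2}
z_β = 0.25 · √65 - 1.960
z_β = 0.25 · 8.062 - 1.960
z_β = 0.056

Power = Φ(z_β) = Φ(0.056) ≈ 0.522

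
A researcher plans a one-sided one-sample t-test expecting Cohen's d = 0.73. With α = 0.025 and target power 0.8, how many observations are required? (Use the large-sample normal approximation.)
n = 15

Sample size formula (one-sample t-test, normal approximation):
n = ((z_α + z_β) / d)²

z_α = 1.960 (for α = 0.025, one-sided)
z_β = 0.842 (for power = 0.8)
d = 0.73

n = ((1.960 + 0.842) / 0.73)²
n = (3.838)²
n ≈ 14.73
Round up to the next whole number: n = 15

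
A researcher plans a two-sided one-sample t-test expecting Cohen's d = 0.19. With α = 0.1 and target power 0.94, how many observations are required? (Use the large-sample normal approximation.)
n = 284

Sample size formula (one-sample t-test, normal approximation):
n = ((z_{α/2} + z_β) / d)²

z_{α/2} = 1.645 (for α = 0.1, two-sided)
z_β = 1.555 (for power = 0.94)
d = 0.19

n = ((1.645 + 1.555) / 0.19)²
n = (16.842)²
n ≈ 283.65
Round up to the next whole number: n = 284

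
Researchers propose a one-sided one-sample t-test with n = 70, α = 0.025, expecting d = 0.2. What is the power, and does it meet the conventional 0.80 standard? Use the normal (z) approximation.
Power ≈ 0.39; the study is underpowered (power < 0.80)

Power calculation (one-sample t-test, normal approximation):
z_β = d · √n - z_α
z_β = 0.2 · √70 - 1.960
z_β = 0.2 · 8.367 - 1.960
z_β = -0.287

Power = Φ(z_β) = Φ(-0.287) ≈ 0.387

Effect size d = 0.2 is small by Cohen's convention (0.2/0.5/0.8).

Threshold: power ≥ 0.80 is conventionally adequate.
Power ≈ 0.39 → the study is underpowered (power < 0.80).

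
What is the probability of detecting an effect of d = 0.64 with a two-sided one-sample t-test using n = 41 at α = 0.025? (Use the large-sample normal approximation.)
Power ≈ 0.97

Power calculation (one-sample t-test, normal approximation):
z_β = d · √n - z_{α/2}
z_β = 0.64 · √41 - 2.241
z_β = 0.64 · 6.403 - 2.241
z_β = 1.857

Power = Φ(z_β) = Φ(1.857) ≈ 0.968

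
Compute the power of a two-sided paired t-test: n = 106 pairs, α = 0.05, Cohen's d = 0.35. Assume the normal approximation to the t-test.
Power ≈ 0.95

Power calculation (paired t-test, normal approximation):
z_β = d · √n - z_{α/2}
z_β = 0.35 · √106 - 1.960
z_β = 0.35 · 10.296 - 1.960
z_β = 1.644

Power = Φ(z_β) = Φ(1.644) ≈ 0.950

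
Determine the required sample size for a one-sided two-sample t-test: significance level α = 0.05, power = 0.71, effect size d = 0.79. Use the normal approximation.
n = 16 per group

Sample size formula (two-sample t-test, normal approximation):
n = 2 · ((z_α + z_β) / d)²

z_α = 1.645 (for α = 0.05, one-sided)
z_β = 0.553 (for power = 0.71)
d = 0.79

n = 2 · ((1.645 + 0.553) / 0.79)²
n = 2 · (2.782)²
n ≈ 15.48
Round up to the next whole number: n = 16 per group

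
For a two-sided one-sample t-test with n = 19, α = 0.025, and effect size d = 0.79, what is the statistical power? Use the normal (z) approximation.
Power ≈ 0.89

Power calculation (one-sample t-test, normal approximation):
z_β = d · √n - z_{α/2}
z_β = 0.79 · √19 - 2.241
z_β = 0.79 · 4.359 - 2.241
z_β = 1.202

Power = Φ(z_β) = Φ(1.202) ≈ 0.885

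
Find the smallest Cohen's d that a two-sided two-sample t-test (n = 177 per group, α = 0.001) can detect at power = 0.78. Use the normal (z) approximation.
d ≈ 0.43

Minimum detectable effect (two-sample t-test, normal approximation):
d = (z_{α/2} + z_β) / √(n/2)
d = (3.291 + 0.772) / √(177/2)
d = 4.063 / 9.407
d ≈ 0.43

By Cohen's convention (0.2 small / 0.5 medium / 0.8 large): small effect.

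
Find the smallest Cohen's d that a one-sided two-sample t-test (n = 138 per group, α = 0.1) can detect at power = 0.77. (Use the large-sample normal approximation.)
d ≈ 0.24

Minimum detectable effect (two-sample t-test, normal approximation):
d = (z_α + z_β) / √(n/2)
d = (1.282 + 0.739) / √(138/2)
d = 2.020 / 8.307
d ≈ 0.24

By Cohen's convention (0.2 small / 0.5 medium / 0.8 large): small effect.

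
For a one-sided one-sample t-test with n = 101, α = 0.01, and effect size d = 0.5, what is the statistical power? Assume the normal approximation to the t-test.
Power ≈ 1.00

Power calculation (one-sample t-test, normal approximation):
z_β = d · √n - z_α
z_β = 0.5 · √101 - 2.326
z_β = 0.5 · 10.050 - 2.326
z_β = 2.699

Power = Φ(z_β) = Φ(2.699) ≈ 0.997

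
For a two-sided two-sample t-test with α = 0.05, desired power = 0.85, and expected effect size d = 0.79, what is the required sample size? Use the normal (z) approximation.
n = 29 per group

Sample size formula (two-sample t-test, normal approximation):
n = 2 · ((z_{α/2} + z_β) / d)²

z_{α/2} = 1.960 (for α = 0.05, two-sided)
z_β = 1.036 (for power = 0.85)
d = 0.79

n = 2 · ((1.960 + 1.036) / 0.79)²
n = 2 · (3.792)²
n ≈ 28.76
Round up to the next whole number: n = 29 per group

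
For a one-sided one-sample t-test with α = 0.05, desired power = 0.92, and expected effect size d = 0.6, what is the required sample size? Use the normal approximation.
n = 26

Sample size formula (one-sample t-test, normal approximation):
n = ((z_α + z_β) / d)²

z_α = 1.645 (for α = 0.05, one-sided)
z_β = 1.405 (for power = 0.92)
d = 0.6

n = ((1.645 + 1.405) / 0.6)²
n = (5.083)²
n ≈ 25.84
Round up to the next whole number: n = 26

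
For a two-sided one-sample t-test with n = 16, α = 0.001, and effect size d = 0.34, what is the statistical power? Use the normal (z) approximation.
Power ≈ 0.03

Power calculation (one-sample t-test, normal approximation):
z_β = d · √n - z_{α/2}
z_β = 0.34 · √16 - 3.291
z_β = 0.34 · 4.000 - 3.291
z_β = -1.931

Power = Φ(z_β) = Φ(-1.931) ≈ 0.027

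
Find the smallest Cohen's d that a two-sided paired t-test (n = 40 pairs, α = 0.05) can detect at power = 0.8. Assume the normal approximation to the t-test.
d ≈ 0.44

Minimum detectable effect (paired t-test, normal approximation):
d = (z_{α/2} + z_β) / √n
d = (1.960 + 0.842) / √40
d = 2.802 / 6.325
d ≈ 0.44

By Cohen's convention (0.2 small / 0.5 medium / 0.8 large): small effect.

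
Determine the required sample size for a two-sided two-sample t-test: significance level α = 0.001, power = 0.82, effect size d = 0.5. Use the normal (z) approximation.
n = 142 per group

Sample size formula (two-sample t-test, normal approximation):
n = 2 · ((z_{α/2} + z_β) / d)²

z_{α/2} = 3.291 (for α = 0.001, two-sided)
z_β = 0.915 (for power = 0.82)
d = 0.5

n = 2 · ((3.291 + 0.915) / 0.5)²
n = 2 · (8.412)²
n ≈ 141.52
Round up to the next whole number: n = 142 per group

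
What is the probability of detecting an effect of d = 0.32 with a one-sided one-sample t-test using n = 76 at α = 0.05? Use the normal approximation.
Power ≈ 0.87

Power calculation (one-sample t-test, normal approximation):
z_β = d · √n - z_α
z_β = 0.32 · √76 - 1.645
z_β = 0.32 · 8.718 - 1.645
z_β = 1.145

Power = Φ(z_β) = Φ(1.145) ≈ 0.874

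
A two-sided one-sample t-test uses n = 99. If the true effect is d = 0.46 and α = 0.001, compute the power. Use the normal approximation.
Power ≈ 0.90

Power calculation (one-sample t-test, normal approximation):
z_β = d · √n - z_{α/2}
z_β = 0.46 · √99 - 3.291
z_β = 0.46 · 9.950 - 3.291
z_β = 1.286

Power = Φ(z_β) = Φ(1.286) ≈ 0.901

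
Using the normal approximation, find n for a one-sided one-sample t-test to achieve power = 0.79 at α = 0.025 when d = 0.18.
n = 237

Sample size formula (one-sample t-test, normal approximation):
n = ((z_α + z_β) / d)²

z_α = 1.960 (for α = 0.025, one-sided)
z_β = 0.806 (for power = 0.79)
d = 0.18

n = ((1.960 + 0.806) / 0.18)²
n = (15.367)²
n ≈ 236.14
Round up to the next whole number: n = 237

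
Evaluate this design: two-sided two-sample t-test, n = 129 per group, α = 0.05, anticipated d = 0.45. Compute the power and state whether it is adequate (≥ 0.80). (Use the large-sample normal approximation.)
Power ≈ 0.95; the study is adequately powered (power ≥ 0.80)

Power calculation (two-sample t-test, normal approximation):
z_β = d · √(n/2) - z_{α/2}
z_β = 0.45 · √(129/2) - 1.960
z_β = 0.45 · 8.031 - 1.960
z_β = 1.654

Power = Φ(z_β) = Φ(1.654) ≈ 0.951

Effect size d = 0.45 is small by Cohen's convention (0.2/0.5/0.8).

Threshold: power ≥ 0.80 is conventionally adequate.
Power ≈ 0.95 → the study is adequately powered (power ≥ 0.80).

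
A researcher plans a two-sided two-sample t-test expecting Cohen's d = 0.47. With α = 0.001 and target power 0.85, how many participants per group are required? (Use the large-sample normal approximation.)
n = 170 per group

Sample size formula (two-sample t-test, normal approximation):
n = 2 · ((z_{α/2} + z_β) / d)²

z_{α/2} = 3.291 (for α = 0.001, two-sided)
z_β = 1.036 (for power = 0.85)
d = 0.47

n = 2 · ((3.291 + 1.036) / 0.47)²
n = 2 · (9.206)²
n ≈ 169.50
Round up to the next whole number: n = 170 per group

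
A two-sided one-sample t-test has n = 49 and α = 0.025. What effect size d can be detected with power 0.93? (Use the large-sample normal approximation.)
d ≈ 0.53

Minimum detectable effect (one-sample t-test, normal approximation):
d = (z_{α/2} + z_β) / √n
d = (2.241 + 1.476) / √49
d = 3.717 / 7.000
d ≈ 0.53

By Cohen's convention (0.2 small / 0.5 medium / 0.8 large): medium effect.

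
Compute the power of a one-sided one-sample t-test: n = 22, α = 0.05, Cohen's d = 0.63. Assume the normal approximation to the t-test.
Power ≈ 0.90

Power calculation (one-sample t-test, normal approximation):
z_β = d · √n - z_α
z_β = 0.63 · √22 - 1.645
z_β = 0.63 · 4.690 - 1.645
z_β = 1.310

Power = Φ(z_β) = Φ(1.310) ≈ 0.905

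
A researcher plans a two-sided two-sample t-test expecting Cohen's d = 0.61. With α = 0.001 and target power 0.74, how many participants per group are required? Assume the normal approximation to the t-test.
n = 84 per group

Sample size formula (two-sample t-test, normal approximation):
n = 2 · ((z_{α/2} + z_β) / d)²

z_{α/2} = 3.291 (for α = 0.001, two-sided)
z_β = 0.643 (for power = 0.74)
d = 0.61

n = 2 · ((3.291 + 0.643) / 0.61)²
n = 2 · (6.449)²
n ≈ 83.18
Round up to the next whole number: n = 84 per group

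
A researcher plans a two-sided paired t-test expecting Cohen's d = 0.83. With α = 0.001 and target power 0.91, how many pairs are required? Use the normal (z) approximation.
n = 32 pairs

Sample size formula (paired t-test, normal approximation):
n = ((z_{α/2} + z_β) / d)²

z_{α/2} = 3.291 (for α = 0.001, two-sided)
z_β = 1.341 (for power = 0.91)
d = 0.83

n = ((3.291 + 1.341) / 0.83)²
n = (5.581)²
n ≈ 31.15
Round up to the next whole number: n = 32 pairs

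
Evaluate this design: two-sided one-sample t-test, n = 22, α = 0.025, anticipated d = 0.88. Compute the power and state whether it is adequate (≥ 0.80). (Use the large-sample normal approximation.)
Power ≈ 0.97; the study is adequately powered (power ≥ 0.80)

Power calculation (one-sample t-test, normal approximation):
z_β = d · √n - z_{α/2}
z_β = 0.88 · √22 - 2.241
z_β = 0.88 · 4.690 - 2.241
z_β = 1.886

Power = Φ(z_β) = Φ(1.886) ≈ 0.970

Effect size d = 0.88 is large by Cohen's convention (0.2/0.5/0.8).

Threshold: power ≥ 0.80 is conventionally adequate.
Power ≈ 0.97 → the study is adequately powered (power ≥ 0.80).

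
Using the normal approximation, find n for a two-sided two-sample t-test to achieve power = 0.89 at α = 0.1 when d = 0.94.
n = 19 per group

Sample size formula (two-sample t-test, normal approximation):
n = 2 · ((z_{α/2} + z_β) / d)²

z_{α/2} = 1.645 (for α = 0.1, two-sided)
z_β = 1.227 (for power = 0.89)
d = 0.94

n = 2 · ((1.645 + 1.227) / 0.94)²
n = 2 · (3.055)²
n ≈ 18.67
Round up to the next whole number: n = 19 per group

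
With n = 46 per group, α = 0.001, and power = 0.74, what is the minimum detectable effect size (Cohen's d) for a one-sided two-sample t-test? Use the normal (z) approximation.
d ≈ 0.78

Minimum detectable effect (two-sample t-test, normal approximation):
d = (z_α + z_β) / √(n/2)
d = (3.090 + 0.643) / √(46/2)
d = 3.734 / 4.796
d ≈ 0.78

By Cohen's convention (0.2 small / 0.5 medium / 0.8 large): medium effect.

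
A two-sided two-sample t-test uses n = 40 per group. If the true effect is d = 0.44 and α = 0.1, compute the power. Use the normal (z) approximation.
Power ≈ 0.63

Power calculation (two-sample t-test, normal approximation):
z_β = d · √(n/2) - z_{α/2}
z_β = 0.44 · √(40/2) - 1.645
z_β = 0.44 · 4.472 - 1.645
z_β = 0.323

Power = Φ(z_β) = Φ(0.323) ≈ 0.627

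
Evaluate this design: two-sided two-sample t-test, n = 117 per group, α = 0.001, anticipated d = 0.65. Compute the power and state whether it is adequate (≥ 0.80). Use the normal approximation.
Power ≈ 0.95; the study is adequately powered (power ≥ 0.80)

Power calculation (two-sample t-test, normal approximation):
z_β = d · √(n/2) - z_{α/2}
z_β = 0.65 · √(117/2) - 3.291
z_β = 0.65 · 7.649 - 3.291
z_β = 1.681

Power = Φ(z_β) = Φ(1.681) ≈ 0.954

Effect size d = 0.65 is medium by Cohen's convention (0.2/0.5/0.8).

Threshold: power ≥ 0.80 is conventionally adequate.
Power ≈ 0.95 → the study is adequately powered (power ≥ 0.80).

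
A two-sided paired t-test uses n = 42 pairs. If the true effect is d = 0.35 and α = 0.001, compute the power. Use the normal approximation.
Power ≈ 0.15

Power calculation (paired t-test, normal approximation):
z_β = d · √n - z_{α/2}
z_β = 0.35 · √42 - 3.291
z_β = 0.35 · 6.481 - 3.291
z_β = -1.022

Power = Φ(z_β) = Φ(-1.022) ≈ 0.153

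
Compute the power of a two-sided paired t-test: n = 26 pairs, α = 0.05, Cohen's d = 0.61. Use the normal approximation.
Power ≈ 0.88

Power calculation (paired t-test, normal approximation):
z_β = d · √n - z_{α/2}
z_β = 0.61 · √26 - 1.960
z_β = 0.61 · 5.099 - 1.960
z_β = 1.150

Power = Φ(z_β) = Φ(1.150) ≈ 0.875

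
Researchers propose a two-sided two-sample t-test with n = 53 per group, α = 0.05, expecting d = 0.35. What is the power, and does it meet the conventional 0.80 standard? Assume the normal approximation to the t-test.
Power ≈ 0.44; the study is underpowered (power < 0.80)

Power calculation (two-sample t-test, normal approximation):
z_β = d · √(n/2) - z_{α/2}
z_β = 0.35 · √(53/2) - 1.960
z_β = 0.35 · 5.148 - 1.960
z_β = -0.158

Power = Φ(z_β) = Φ(-0.158) ≈ 0.437

Effect size d = 0.35 is small by Cohen's convention (0.2/0.5/0.8).

Threshold: power ≥ 0.80 is conventionally adequate.
Power ≈ 0.44 → the study is underpowered (power < 0.80).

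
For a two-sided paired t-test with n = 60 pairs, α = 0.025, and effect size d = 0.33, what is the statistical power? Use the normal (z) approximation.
Power ≈ 0.62

Power calculation (paired t-test, normal approximation):
z_β = d · √n - z_{α/2}
z_β = 0.33 · √60 - 2.241
z_β = 0.33 · 7.746 - 2.241
z_β = 0.315

Power = Φ(z_β) = Φ(0.315) ≈ 0.624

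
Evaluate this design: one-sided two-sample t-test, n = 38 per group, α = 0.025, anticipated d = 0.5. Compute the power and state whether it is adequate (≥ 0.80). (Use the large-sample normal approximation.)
Power ≈ 0.59; the study is underpowered (power < 0.80)

Power calculation (two-sample t-test, normal approximation):
z_β = d · √(n/2) - z_α
z_β = 0.5 · √(38/2) - 1.960
z_β = 0.5 · 4.359 - 1.960
z_β = 0.219

Power = Φ(z_β) = Φ(0.219) ≈ 0.587

Effect size d = 0.5 is medium by Cohen's convention (0.2/0.5/0.8).

Threshold: power ≥ 0.80 is conventionally adequate.
Power ≈ 0.59 → the study is underpowered (power < 0.80).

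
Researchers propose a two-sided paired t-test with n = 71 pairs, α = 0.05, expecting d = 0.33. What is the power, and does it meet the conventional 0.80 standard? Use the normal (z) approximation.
Power ≈ 0.79; the study is underpowered (power < 0.80)

Power calculation (paired t-test, normal approximation):
z_β = d · √n - z_{α/2}
z_β = 0.33 · √71 - 1.960
z_β = 0.33 · 8.426 - 1.960
z_β = 0.821

Power = Φ(z_β) = Φ(0.821) ≈ 0.794

Effect size d = 0.33 is small by Cohen's convention (0.2/0.5/0.8).

Threshold: power ≥ 0.80 is conventionally adequate.
Power ≈ 0.79 → the study is underpowered (power < 0.80).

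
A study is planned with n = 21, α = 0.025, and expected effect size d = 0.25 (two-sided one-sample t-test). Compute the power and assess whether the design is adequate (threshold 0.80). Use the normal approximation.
Power ≈ 0.14; the study is underpowered (power < 0.80)

Power calculation (one-sample t-test, normal approximation):
z_β = d · √n - z_{α/2}
z_β = 0.25 · √21 - 2.241
z_β = 0.25 · 4.583 - 2.241
z_β = -1.096

Power = Φ(z_β) = Φ(-1.096) ≈ 0.137

Effect size d = 0.25 is small by Cohen's convention (0.2/0.5/0.8).

Threshold: power ≥ 0.80 is conventionally adequate.
Power ≈ 0.14 → the study is underpowered (power < 0.80).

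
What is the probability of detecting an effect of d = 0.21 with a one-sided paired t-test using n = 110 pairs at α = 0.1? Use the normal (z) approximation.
Power ≈ 0.82

Power calculation (paired t-test, normal approximation):
z_β = d · √n - z_α
z_β = 0.21 · √110 - 1.282
z_β = 0.21 · 10.488 - 1.282
z_β = 0.921

Power = Φ(z_β) = Φ(0.921) ≈ 0.821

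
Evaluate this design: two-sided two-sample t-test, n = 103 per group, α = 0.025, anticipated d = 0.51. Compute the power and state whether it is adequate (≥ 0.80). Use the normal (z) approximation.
Power ≈ 0.92; the study is adequately powered (power ≥ 0.80)

Power calculation (two-sample t-test, normal approximation):
z_β = d · √(n/2) - z_{α/2}
z_β = 0.51 · √(103/2) - 2.241
z_β = 0.51 · 7.176 - 2.241
z_β = 1.419

Power = Φ(z_β) = Φ(1.419) ≈ 0.922

Effect size d = 0.51 is medium by Cohen's convention (0.2/0.5/0.8).

Threshold: power ≥ 0.80 is conventionally adequate.
Power ≈ 0.92 → the study is adequately powered (power ≥ 0.80).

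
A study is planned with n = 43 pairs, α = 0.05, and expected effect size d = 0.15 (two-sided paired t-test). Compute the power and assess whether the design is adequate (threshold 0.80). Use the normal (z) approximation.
Power ≈ 0.16; the study is underpowered (power < 0.80)

Power calculation (paired t-test, normal approximation):
z_β = d · √n - z_{α/2}
z_β = 0.15 · √43 - 1.960
z_β = 0.15 · 6.557 - 1.960
z_β = -0.976

Power = Φ(z_β) = Φ(-0.976) ≈ 0.164

Effect size d = 0.15 is very small by Cohen's convention (0.2/0.5/0.8).

Threshold: power ≥ 0.80 is conventionally adequate.
Power ≈ 0.16 → the study is underpowered (power < 0.80).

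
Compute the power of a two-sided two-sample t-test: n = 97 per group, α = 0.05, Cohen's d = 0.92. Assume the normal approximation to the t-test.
Power ≈ 1.00

Power calculation (two-sample t-test, normal approximation):
z_β = d · √(n/2) - z_{α/2}
z_β = 0.92 · √(97/2) - 1.960
z_β = 0.92 · 6.964 - 1.960
z_β = 4.447

Power = Φ(z_β) = Φ(4.447) ≈ 1.000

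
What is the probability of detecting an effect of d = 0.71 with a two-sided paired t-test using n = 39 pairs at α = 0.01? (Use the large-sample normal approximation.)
Power ≈ 0.97

Power calculation (paired t-test, normal approximation):
z_β = d · √n - z_{α/2}
z_β = 0.71 · √39 - 2.576
z_β = 0.71 · 6.245 - 2.576
z_β = 1.858

Power = Φ(z_β) = Φ(1.858) ≈ 0.968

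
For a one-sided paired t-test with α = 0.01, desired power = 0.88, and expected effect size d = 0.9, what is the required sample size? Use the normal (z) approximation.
n = 16 pairs

Sample size formula (paired t-test, normal approximation):
n = ((z_α + z_β) / d)²

z_α = 2.326 (for α = 0.01, one-sided)
z_β = 1.175 (for power = 0.88)
d = 0.9

n = ((2.326 + 1.175) / 0.9)²
n = (3.890)²
n ≈ 15.13
Round up to the next whole number: n = 16 pairs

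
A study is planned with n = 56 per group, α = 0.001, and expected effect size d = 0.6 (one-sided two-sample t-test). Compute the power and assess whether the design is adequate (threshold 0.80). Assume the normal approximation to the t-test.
Power ≈ 0.53; the study is underpowered (power < 0.80)

Power calculation (two-sample t-test, normal approximation):
z_β = d · √(n/2) - z_α
z_β = 0.6 · √(56/2) - 3.090
z_β = 0.6 · 5.292 - 3.090
z_β = 0.085

Power = Φ(z_β) = Φ(0.085) ≈ 0.534

Effect size d = 0.6 is medium by Cohen's convention (0.2/0.5/0.8).

Threshold: power ≥ 0.80 is conventionally adequate.
Power ≈ 0.53 → the study is underpowered (power < 0.80).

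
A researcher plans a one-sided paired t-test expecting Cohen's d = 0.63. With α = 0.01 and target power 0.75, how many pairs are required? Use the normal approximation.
n = 23 pairs

Sample size formula (paired t-test, normal approximation):
n = ((z_α + z_β) / d)²

z_α = 2.326 (for α = 0.01, one-sided)
z_β = 0.674 (for power = 0.75)
d = 0.63

n = ((2.326 + 0.674) / 0.63)²
n = (4.762)²
n ≈ 22.68
Round up to the next whole number: n = 23 pairs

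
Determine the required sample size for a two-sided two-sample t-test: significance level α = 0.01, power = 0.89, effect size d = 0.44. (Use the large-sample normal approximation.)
n = 150 per group

Sample size formula (two-sample t-test, normal approximation):
n = 2 · ((z_{α/2} + z_β) / d)²

z_{α/2} = 2.576 (for α = 0.01, two-sided)
z_β = 1.227 (for power = 0.89)
d = 0.44

n = 2 · ((2.576 + 1.227) / 0.44)²
n = 2 · (8.643)²
n ≈ 149.40
Round up to the next whole number: n = 150 per group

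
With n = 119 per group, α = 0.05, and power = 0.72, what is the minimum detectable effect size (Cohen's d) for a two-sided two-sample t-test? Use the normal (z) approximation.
d ≈ 0.33

Minimum detectable effect (two-sample t-test, normal approximation):
d = (z_{α/2} + z_β) / √(n/2)
d = (1.960 + 0.583) / √(119/2)
d = 2.543 / 7.714
d ≈ 0.33

By Cohen's convention (0.2 small / 0.5 medium / 0.8 large): small effect.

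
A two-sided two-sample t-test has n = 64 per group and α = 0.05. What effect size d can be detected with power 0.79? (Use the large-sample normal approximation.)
d ≈ 0.49

Minimum detectable effect (two-sample t-test, normal approximation):
d = (z_{α/2} + z_β) / √(n/2)
d = (1.960 + 0.806) / √(64/2)
d = 2.766 / 5.657
d ≈ 0.49

By Cohen's convention (0.2 small / 0.5 medium / 0.8 large): small effect.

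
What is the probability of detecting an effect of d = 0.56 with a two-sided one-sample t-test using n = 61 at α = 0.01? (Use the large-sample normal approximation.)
Power ≈ 0.96

Power calculation (one-sample t-test, normal approximation):
z_β = d · √n - z_{α/2}
z_β = 0.56 · √61 - 2.576
z_β = 0.56 · 7.810 - 2.576
z_β = 1.798

Power = Φ(z_β) = Φ(1.798) ≈ 0.964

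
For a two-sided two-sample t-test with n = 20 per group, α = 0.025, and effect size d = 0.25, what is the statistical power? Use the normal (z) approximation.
Power ≈ 0.07

Power calculation (two-sample t-test, normal approximation):
z_β = d · √(n/2) - z_{α/2}
z_β = 0.25 · √(20/2) - 2.241
z_β = 0.25 · 3.162 - 2.241
z_β = -1.451

Power = Φ(z_β) = Φ(-1.451) ≈ 0.073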